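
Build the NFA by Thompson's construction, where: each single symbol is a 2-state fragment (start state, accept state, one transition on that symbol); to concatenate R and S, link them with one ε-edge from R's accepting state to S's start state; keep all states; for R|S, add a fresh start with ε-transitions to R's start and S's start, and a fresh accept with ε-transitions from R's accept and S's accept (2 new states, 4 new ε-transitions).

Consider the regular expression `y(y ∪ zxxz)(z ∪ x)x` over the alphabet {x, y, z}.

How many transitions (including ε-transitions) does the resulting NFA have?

23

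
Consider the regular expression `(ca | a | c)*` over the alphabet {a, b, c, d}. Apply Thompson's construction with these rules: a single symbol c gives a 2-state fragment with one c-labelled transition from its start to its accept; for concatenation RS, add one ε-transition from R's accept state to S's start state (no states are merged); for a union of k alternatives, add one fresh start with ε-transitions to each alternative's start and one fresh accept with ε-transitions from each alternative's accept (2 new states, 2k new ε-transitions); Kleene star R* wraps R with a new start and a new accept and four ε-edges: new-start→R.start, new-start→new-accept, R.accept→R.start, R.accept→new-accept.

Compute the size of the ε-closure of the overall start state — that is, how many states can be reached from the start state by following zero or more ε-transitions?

6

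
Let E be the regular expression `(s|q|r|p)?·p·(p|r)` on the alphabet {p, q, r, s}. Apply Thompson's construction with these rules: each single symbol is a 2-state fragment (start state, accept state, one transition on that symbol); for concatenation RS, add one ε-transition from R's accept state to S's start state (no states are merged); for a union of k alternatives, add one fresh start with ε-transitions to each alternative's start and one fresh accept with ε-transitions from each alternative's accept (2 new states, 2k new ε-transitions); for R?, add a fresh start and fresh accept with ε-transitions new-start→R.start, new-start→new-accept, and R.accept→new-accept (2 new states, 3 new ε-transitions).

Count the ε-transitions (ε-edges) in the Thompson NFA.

Recursing over subexpressions:
Each of the 7 symbol leaves contributes 0 ε-transitions.
  s|q|r|p = 8 ε-transitions
  (s|q|r|p)? = 11 ε-transitions
  p|r = 4 ε-transitions
  (s|q|r|p)?·p·(p|r) = 17 ε-transitions

17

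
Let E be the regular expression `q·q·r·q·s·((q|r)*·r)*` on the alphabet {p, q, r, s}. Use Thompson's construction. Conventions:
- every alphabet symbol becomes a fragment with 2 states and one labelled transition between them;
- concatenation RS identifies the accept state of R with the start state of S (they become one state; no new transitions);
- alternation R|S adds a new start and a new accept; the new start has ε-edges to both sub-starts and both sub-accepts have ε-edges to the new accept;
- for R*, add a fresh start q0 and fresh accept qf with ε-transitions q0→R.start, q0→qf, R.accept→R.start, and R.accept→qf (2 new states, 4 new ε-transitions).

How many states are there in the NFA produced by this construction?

16

Per subexpression:
Each of the 8 symbol leaves contributes a 2-state fragment.
  q|r — 6 states
  (q|r)* — 8 states
  (q|r)*·r — 9 states
  ((q|r)*·r)* — 11 states
  q·q·r·q·s·((q|r)*·r)* — 16 states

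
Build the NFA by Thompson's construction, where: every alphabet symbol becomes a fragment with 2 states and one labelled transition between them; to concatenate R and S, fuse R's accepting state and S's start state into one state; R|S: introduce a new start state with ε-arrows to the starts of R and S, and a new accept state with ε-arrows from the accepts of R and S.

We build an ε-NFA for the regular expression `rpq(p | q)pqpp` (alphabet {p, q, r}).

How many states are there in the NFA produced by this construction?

13

Per subexpression:
Each of the 9 symbol leaves contributes a 2-state fragment.
  p | q → 6 states
  rpq(p | q)pqpp → 13 states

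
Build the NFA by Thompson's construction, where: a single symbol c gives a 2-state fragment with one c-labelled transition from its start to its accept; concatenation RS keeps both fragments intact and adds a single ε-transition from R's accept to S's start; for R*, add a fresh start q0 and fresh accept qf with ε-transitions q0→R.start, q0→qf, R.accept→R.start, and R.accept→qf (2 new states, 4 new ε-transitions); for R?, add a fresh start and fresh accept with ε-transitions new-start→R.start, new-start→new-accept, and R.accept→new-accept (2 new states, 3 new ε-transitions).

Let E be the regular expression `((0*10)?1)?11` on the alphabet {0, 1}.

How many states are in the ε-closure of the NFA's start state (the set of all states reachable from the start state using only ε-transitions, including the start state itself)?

Compute the ε-closure size of each fragment's start state recursively; a symbol fragment's start has no outgoing ε-edge, so its closure is just itself (size 1).
  0* → the star's fresh start ε-reaches both the body's start and the fresh accept: |ε-closure| = 2 + 1 = 3
  0*10 → |ε-closure| = 3 + 1 = 4 (closure spills across the concat boundary because the left factor accepts ε)
  (0*10)? → new start has ε-edges to the inner start and to the new accept, so |ε-closure| = 2 + 4 = 6
  (0*10)?1 → |ε-closure| = 6 + 1 = 7 (closure spills across the concat boundary because the left factor accepts ε)
  ((0*10)?1)? → |ε-closure| = 1 (new start) + 7 (body) + 1 (new accept, via ε) = 9
  ((0*10)?1)?11 → |ε-closure| = 9 + 1 = 10 (closure spills across the concat boundary because the left factor accepts ε)

10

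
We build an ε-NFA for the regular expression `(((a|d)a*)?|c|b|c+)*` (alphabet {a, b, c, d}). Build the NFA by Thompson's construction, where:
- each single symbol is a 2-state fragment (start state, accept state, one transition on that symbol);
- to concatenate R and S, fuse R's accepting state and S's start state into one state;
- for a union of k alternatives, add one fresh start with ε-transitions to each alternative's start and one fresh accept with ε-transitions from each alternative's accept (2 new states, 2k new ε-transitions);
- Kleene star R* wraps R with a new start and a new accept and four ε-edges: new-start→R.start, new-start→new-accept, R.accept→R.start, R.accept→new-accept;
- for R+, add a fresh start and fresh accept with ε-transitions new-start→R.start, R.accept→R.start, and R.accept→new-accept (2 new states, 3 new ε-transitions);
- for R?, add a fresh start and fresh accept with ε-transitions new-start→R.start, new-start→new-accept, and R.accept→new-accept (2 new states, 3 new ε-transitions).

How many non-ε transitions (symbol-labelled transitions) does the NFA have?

6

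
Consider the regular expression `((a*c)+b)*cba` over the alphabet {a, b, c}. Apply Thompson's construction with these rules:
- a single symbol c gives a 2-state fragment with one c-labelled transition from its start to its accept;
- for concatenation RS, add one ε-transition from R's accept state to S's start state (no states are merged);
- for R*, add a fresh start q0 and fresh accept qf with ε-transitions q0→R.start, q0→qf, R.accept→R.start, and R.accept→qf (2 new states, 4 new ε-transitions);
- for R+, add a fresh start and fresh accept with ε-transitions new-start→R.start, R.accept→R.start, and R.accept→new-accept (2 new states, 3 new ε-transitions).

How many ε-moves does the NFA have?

16

Bottom-up over the parse tree:
Each of the 6 symbol leaves contributes 0 ε-transitions.
  a* = 4 ε-transitions
  a*c = 5 ε-transitions
  (a*c)+ = 8 ε-transitions
  (a*c)+b = 9 ε-transitions
  ((a*c)+b)* = 13 ε-transitions
  ((a*c)+b)*cba = 16 ε-transitions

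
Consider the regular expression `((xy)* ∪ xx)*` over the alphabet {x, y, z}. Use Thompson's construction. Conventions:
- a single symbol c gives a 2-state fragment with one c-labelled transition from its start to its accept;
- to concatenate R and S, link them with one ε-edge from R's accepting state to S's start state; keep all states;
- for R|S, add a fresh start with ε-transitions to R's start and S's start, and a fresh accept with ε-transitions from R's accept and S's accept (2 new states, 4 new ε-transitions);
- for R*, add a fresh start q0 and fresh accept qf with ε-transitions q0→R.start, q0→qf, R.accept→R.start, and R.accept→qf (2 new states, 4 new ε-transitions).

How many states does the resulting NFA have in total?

Per subexpression:
Each of the 4 symbol leaves contributes a 2-state fragment.
  xy : 4 states
  (xy)* : 6 states
  xx : 4 states
  (xy)* ∪ xx : 12 states
  ((xy)* ∪ xx)* : 14 states

14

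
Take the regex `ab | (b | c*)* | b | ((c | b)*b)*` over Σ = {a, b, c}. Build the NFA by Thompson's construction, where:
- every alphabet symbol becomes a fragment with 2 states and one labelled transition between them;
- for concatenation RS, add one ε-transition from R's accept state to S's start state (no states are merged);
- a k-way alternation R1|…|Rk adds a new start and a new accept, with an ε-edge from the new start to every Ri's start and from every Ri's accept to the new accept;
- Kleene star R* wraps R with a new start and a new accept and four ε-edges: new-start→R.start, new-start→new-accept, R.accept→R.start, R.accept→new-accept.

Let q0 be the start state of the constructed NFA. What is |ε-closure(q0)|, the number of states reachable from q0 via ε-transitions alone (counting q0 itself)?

20

Work bottom-up. For each fragment F, track |ε-closure(F.start)| and whether F's accept lies in that closure (i.e. whether F accepts ε). A single-symbol fragment has closure size 1 and does not accept ε.
  ab — same as the first factor's closure: |closure| = 1
  c* — |closure| = 1 (new start) + 1 (body) + 1 (new accept) = 3
  b | c* — |closure| = 1 (new start) + (1 + 3) + 1 (new accept, since some branch ε-reaches its own accept) = 6
  (b | c*)* — new start has ε-edges to the inner start and to the new accept, so |closure| = 2 + 6 = 8
  c | b — |closure| = 1 + 1 + 1 = 3 (the new accept is not ε-reachable since no branch accepts ε)
  (c | b)* — the star's fresh start ε-reaches both the body's start and the fresh accept: |closure| = 2 + 3 = 5
  (c | b)*b — the left operand accepts ε, so the closure extends into the next operand (via the concat ε-link); |closure| = 5 + 1 = 6
  ((c | b)*b)* — |closure| = 1 (new start) + 6 (body) + 1 (new accept) = 8
  ab | (b | c*)* | b | ((c | b)*b)* — new start ε-reaches every alternative's start; at least one alternative accepts ε, so the union's new accept is reached too: |closure| = 1 + 1 + 8 + 1 + 8 + 1 = 20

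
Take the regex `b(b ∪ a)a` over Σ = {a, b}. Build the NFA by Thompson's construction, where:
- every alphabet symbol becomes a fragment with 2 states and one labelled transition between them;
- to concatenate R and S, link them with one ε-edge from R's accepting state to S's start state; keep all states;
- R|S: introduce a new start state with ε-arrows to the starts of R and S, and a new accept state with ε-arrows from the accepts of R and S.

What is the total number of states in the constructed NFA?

10

By structural recursion:
Each of the 4 symbol leaves contributes a 2-state fragment.
  b ∪ a : 6 states
  b(b ∪ a)a : 10 states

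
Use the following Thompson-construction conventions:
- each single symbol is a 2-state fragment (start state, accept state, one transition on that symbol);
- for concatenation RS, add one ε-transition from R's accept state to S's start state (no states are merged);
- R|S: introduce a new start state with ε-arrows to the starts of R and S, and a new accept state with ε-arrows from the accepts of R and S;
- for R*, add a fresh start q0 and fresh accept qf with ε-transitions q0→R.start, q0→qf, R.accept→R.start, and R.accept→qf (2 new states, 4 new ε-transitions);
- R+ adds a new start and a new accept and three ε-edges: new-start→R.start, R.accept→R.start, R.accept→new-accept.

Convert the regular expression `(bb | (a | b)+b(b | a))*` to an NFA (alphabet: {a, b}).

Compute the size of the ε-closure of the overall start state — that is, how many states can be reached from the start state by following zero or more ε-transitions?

Compute the ε-closure size of each fragment's start state recursively; a symbol fragment's start has no outgoing ε-edge, so its closure is just itself (size 1).
  bb → same as the first factor's closure: |closure| = 1
  a | b → new start ε-reaches every alternative's start; none of them accept ε, so the new accept is not reached: |closure| = 1 + 1 + 1 = 3
  (a | b)+ → |closure| = 1 + 3 = 4 (the body doesn't accept ε, so the new accept is not reached)
  b | a → |closure| = 1 + 1 + 1 = 3 (the new accept is not ε-reachable since no branch accepts ε)
  (a | b)+b(b | a) → |closure| equals the left operand's closure size = 4 (its accept is not ε-reachable, so the closure stops there)
  bb | (a | b)+b(b | a) → |closure| = 1 + 1 + 4 = 6 (the new accept is not ε-reachable since no branch accepts ε)
  (bb | (a | b)+b(b | a))* → new start has ε-edges to the inner start and to the new accept, so |closure| = 2 + 6 = 8

8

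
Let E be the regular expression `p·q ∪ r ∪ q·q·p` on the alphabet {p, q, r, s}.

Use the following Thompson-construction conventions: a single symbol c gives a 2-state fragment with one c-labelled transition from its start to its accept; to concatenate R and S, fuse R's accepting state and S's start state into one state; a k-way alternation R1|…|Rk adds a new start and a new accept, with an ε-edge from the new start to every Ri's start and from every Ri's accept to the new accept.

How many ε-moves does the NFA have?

Bottom-up over the parse tree:
Each of the 6 symbol leaves contributes 0 ε-transitions.
  p·q : 0 ε-transitions
  q·q·p : 0 ε-transitions
  p·q ∪ r ∪ q·q·p : 6 ε-transitions

6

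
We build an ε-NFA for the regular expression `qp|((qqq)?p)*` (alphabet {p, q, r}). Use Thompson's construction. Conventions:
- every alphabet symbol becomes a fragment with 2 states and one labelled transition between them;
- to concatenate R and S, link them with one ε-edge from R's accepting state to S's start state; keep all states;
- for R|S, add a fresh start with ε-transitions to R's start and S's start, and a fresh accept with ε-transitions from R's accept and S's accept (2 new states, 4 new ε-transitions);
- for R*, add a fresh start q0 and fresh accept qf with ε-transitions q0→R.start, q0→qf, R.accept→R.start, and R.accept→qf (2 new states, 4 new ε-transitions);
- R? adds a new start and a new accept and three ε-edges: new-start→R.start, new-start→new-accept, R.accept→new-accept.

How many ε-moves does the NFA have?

Bottom-up over the parse tree:
Each of the 6 symbol leaves contributes 0 ε-transitions.
  qp = 1 ε-transition
  qqq = 2 ε-transitions
  (qqq)? = 5 ε-transitions
  (qqq)?p = 6 ε-transitions
  ((qqq)?p)* = 10 ε-transitions
  qp|((qqq)?p)* = 15 ε-transitions

15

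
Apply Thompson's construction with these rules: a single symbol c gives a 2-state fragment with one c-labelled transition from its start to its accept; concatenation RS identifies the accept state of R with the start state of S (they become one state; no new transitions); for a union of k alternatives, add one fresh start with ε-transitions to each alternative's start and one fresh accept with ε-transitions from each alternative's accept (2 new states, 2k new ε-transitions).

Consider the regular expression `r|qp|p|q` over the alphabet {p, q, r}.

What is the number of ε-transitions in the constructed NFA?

By structural recursion:
Each of the 5 symbol leaves contributes 0 ε-transitions.
  qp — 0 ε-transitions
  r|qp|p|q — 8 ε-transitions

8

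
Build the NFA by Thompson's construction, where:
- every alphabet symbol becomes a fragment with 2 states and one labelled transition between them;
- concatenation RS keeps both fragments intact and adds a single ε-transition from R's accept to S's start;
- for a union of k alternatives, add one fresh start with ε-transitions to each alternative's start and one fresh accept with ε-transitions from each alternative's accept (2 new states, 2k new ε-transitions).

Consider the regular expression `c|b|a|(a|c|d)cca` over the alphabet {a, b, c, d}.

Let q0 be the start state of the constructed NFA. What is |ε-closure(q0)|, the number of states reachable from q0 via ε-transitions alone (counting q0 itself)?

8

Compute the ε-closure size of each fragment's start state recursively; a symbol fragment's start has no outgoing ε-edge, so its closure is just itself (size 1).
  a|c|d → |closure| = 1 + 1 + 1 + 1 = 4 (the new accept is not ε-reachable since no branch accepts ε)
  (a|c|d)cca → same as the first factor's closure: |closure| = 4
  c|b|a|(a|c|d)cca → |closure| = 1 + 1 + 1 + 1 + 4 = 8 (the new accept is not ε-reachable since no branch accepts ε)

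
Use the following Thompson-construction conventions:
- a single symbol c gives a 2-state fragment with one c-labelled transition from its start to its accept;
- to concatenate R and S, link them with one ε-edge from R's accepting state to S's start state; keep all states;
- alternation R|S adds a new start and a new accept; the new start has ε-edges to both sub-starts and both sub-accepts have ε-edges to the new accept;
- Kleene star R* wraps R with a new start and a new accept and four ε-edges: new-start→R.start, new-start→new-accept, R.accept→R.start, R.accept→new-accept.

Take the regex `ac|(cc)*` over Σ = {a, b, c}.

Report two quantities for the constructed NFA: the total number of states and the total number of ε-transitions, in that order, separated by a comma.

12, 10

Bottom-up over the parse tree:
Each of the 4 symbol leaves contributes 2 states and 0 ε-transitions.
  ac — 4 states, 1 ε-transition
  cc — 4 states, 1 ε-transition
  (cc)* — 6 states, 5 ε-transitions
  ac|(cc)* — 12 states, 10 ε-transitions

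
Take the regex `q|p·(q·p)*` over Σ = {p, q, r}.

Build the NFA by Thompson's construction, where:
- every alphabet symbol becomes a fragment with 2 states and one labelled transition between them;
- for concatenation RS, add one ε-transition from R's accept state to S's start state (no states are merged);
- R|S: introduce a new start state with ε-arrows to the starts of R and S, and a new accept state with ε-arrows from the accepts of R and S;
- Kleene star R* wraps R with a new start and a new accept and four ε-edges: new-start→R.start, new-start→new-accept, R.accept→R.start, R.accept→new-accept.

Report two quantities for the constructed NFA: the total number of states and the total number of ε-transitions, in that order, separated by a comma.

Per subexpression:
Each of the 4 symbol leaves contributes 2 states and 0 ε-transitions.
  q·p : 4 states, 1 ε-transition
  (q·p)* : 6 states, 5 ε-transitions
  p·(q·p)* : 8 states, 6 ε-transitions
  q|p·(q·p)* : 12 states, 10 ε-transitions

12, 10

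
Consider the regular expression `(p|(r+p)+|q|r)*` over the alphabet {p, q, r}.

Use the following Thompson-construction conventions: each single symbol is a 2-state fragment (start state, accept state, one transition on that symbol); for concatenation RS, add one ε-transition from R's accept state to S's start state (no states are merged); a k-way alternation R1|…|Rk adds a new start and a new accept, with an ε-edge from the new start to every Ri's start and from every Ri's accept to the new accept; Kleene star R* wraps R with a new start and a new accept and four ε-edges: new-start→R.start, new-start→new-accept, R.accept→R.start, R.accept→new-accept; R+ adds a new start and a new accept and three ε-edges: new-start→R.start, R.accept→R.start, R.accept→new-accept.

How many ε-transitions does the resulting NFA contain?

19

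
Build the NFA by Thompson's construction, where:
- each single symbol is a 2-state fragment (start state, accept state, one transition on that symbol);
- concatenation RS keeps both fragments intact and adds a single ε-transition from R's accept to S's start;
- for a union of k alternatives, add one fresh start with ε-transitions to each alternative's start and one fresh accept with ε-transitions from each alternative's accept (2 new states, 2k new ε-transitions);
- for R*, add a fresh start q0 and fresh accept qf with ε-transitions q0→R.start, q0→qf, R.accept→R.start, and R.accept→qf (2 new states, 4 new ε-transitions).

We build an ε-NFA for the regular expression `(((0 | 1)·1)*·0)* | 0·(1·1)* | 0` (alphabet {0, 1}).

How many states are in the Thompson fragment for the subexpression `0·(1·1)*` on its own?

Fragment for `0·(1·1)*`:
Each of the 3 symbol leaves contributes a 2-state fragment.
  1·1 = 4 states
  (1·1)* = 6 states
  0·(1·1)* = 8 states

8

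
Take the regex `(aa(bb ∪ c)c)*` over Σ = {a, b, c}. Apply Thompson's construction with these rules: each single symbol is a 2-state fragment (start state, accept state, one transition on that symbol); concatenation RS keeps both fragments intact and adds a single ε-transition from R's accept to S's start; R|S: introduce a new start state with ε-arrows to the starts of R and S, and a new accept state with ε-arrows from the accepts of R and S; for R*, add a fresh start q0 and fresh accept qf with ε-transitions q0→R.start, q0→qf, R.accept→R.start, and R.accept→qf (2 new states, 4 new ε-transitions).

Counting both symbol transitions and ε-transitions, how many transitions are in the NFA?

Recursing over subexpressions:
Each of the 6 symbol leaves contributes 1 transition (1 symbol, 0 ε).
  bb → 3 transitions (2 symbol, 1 ε)
  bb ∪ c → 8 transitions (3 symbol, 5 ε)
  aa(bb ∪ c)c → 14 transitions (6 symbol, 8 ε)
  (aa(bb ∪ c)c)* → 18 transitions (6 symbol, 12 ε)

18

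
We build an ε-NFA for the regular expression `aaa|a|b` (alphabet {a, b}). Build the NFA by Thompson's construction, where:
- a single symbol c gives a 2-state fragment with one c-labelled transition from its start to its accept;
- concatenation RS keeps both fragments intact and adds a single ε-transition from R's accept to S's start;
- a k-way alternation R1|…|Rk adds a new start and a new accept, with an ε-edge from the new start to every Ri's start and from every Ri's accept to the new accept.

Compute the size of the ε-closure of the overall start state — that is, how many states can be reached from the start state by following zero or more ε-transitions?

Let C(F) = |ε-closure(F.start)| within fragment F, and note whether F accepts ε. Symbol fragments have C = 1 and do not accept ε. Then:
  aaa — same as the first factor's closure: |ε-closure| = 1
  aaa|a|b — new start ε-reaches every alternative's start; none of them accept ε, so the new accept is not reached: |ε-closure| = 1 + 1 + 1 + 1 = 4

4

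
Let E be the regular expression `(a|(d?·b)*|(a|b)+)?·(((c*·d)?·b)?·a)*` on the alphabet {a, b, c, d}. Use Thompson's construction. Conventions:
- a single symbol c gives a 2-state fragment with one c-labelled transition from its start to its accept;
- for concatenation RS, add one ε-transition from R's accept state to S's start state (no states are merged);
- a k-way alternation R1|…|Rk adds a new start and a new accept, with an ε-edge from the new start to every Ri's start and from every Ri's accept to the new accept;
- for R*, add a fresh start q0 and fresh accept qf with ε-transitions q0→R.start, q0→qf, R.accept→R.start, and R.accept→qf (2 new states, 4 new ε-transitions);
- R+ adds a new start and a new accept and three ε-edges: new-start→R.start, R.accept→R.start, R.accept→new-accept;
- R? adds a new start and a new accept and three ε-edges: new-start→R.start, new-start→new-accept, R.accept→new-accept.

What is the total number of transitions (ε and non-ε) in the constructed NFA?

51

By structural recursion:
Each of the 9 symbol leaves contributes 1 transition (1 symbol, 0 ε).
  d? → 4 transitions (1 symbol, 3 ε)
  d?·b → 6 transitions (2 symbol, 4 ε)
  (d?·b)* → 10 transitions (2 symbol, 8 ε)
  a|b → 6 transitions (2 symbol, 4 ε)
  (a|b)+ → 9 transitions (2 symbol, 7 ε)
  a|(d?·b)*|(a|b)+ → 26 transitions (5 symbol, 21 ε)
  (a|(d?·b)*|(a|b)+)? → 29 transitions (5 symbol, 24 ε)
  c* → 5 transitions (1 symbol, 4 ε)
  c*·d → 7 transitions (2 symbol, 5 ε)
  (c*·d)? → 10 transitions (2 symbol, 8 ε)
  (c*·d)?·b → 12 transitions (3 symbol, 9 ε)
  ((c*·d)?·b)? → 15 transitions (3 symbol, 12 ε)
  ((c*·d)?·b)?·a → 17 transitions (4 symbol, 13 ε)
  (((c*·d)?·b)?·a)* → 21 transitions (4 symbol, 17 ε)
  (a|(d?·b)*|(a|b)+)?·(((c*·d)?·b)?·a)* → 51 transitions (9 symbol, 42 ε)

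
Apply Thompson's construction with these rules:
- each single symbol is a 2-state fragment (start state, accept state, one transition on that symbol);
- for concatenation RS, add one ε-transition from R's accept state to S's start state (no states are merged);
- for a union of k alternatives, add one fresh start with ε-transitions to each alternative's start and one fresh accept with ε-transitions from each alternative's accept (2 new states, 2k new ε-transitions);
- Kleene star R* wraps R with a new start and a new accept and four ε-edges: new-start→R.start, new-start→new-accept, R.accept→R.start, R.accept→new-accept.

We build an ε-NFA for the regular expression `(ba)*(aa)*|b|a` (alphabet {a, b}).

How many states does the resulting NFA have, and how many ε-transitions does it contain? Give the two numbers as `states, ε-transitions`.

By structural recursion:
Each of the 6 symbol leaves contributes 2 states and 0 ε-transitions.
  ba : 4 states, 1 ε-transition
  (ba)* : 6 states, 5 ε-transitions
  aa : 4 states, 1 ε-transition
  (aa)* : 6 states, 5 ε-transitions
  (ba)*(aa)* : 12 states, 11 ε-transitions
  (ba)*(aa)*|b|a : 18 states, 17 ε-transitions

18, 17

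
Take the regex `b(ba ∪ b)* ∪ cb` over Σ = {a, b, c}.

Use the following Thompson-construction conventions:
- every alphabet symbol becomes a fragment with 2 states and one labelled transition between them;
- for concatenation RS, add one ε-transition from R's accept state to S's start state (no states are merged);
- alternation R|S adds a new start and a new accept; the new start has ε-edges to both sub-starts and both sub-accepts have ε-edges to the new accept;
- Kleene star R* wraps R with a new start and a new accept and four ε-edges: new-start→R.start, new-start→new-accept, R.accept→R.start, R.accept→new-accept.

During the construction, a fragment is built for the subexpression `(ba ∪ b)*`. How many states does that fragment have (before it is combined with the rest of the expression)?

10

Fragment for `(ba ∪ b)*`:
Each of the 3 symbol leaves contributes a 2-state fragment.
  ba : 4 states
  ba ∪ b : 8 states
  (ba ∪ b)* : 10 states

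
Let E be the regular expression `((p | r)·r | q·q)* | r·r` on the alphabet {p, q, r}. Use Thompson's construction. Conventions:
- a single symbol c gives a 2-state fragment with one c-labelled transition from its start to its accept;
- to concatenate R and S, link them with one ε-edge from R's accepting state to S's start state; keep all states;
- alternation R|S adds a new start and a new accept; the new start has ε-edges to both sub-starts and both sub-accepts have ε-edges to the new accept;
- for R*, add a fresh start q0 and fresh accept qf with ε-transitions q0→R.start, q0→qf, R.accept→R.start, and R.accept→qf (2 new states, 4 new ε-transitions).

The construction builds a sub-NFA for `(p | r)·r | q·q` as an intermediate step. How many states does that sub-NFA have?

Fragment for `(p | r)·r | q·q`:
Each of the 5 symbol leaves contributes a 2-state fragment.
  p | r = 6 states
  (p | r)·r = 8 states
  q·q = 4 states
  (p | r)·r | q·q = 14 states

14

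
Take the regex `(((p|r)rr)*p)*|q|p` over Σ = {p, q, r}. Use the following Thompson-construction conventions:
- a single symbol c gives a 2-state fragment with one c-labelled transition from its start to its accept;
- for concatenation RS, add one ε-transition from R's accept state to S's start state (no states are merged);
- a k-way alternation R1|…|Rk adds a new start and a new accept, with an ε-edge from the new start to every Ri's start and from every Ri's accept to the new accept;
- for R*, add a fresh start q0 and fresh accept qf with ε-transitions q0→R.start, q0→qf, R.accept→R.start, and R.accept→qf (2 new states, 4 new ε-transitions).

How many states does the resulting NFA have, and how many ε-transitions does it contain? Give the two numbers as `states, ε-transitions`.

Building bottom-up:
Each of the 7 symbol leaves contributes 2 states and 0 ε-transitions.
  p|r : 6 states, 4 ε-transitions
  (p|r)rr : 10 states, 6 ε-transitions
  ((p|r)rr)* : 12 states, 10 ε-transitions
  ((p|r)rr)*p : 14 states, 11 ε-transitions
  (((p|r)rr)*p)* : 16 states, 15 ε-transitions
  (((p|r)rr)*p)*|q|p : 22 states, 21 ε-transitions

22, 21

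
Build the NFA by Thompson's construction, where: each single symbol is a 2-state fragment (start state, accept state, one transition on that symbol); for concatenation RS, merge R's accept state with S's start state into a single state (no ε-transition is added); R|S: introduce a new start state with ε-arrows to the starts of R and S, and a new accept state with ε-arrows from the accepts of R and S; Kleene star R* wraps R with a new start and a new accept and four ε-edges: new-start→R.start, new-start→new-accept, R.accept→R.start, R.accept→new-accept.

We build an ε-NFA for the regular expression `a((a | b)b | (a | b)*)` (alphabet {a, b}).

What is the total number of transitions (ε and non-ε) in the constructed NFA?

Per subexpression:
Each of the 6 symbol leaves contributes 1 transition (1 symbol, 0 ε).
  a | b : 6 transitions (2 symbol, 4 ε)
  (a | b)b : 7 transitions (3 symbol, 4 ε)
  a | b : 6 transitions (2 symbol, 4 ε)
  (a | b)* : 10 transitions (2 symbol, 8 ε)
  (a | b)b | (a | b)* : 21 transitions (5 symbol, 16 ε)
  a((a | b)b | (a | b)*) : 22 transitions (6 symbol, 16 ε)

22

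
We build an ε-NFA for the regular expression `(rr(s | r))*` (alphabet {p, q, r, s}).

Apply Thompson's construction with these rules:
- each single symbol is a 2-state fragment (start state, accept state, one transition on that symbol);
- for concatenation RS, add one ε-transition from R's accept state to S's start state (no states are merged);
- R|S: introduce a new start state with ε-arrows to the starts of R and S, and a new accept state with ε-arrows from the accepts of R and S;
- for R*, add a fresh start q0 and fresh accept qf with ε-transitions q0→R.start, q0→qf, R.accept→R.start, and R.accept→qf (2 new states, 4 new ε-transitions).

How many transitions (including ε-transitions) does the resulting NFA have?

Recursing over subexpressions:
Each of the 4 symbol leaves contributes 1 transition (1 symbol, 0 ε).
  s | r → 6 transitions (2 symbol, 4 ε)
  rr(s | r) → 10 transitions (4 symbol, 6 ε)
  (rr(s | r))* → 14 transitions (4 symbol, 10 ε)

14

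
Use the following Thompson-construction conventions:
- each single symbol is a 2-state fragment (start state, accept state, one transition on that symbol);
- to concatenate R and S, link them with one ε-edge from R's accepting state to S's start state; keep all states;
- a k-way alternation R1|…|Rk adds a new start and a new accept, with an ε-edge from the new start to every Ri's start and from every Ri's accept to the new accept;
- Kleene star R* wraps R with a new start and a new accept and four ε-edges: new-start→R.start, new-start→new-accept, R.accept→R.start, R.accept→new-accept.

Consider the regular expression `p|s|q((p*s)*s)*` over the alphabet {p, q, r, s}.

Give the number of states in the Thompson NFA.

20

By structural recursion:
Each of the 6 symbol leaves contributes a 2-state fragment.
  p* → 4 states
  p*s → 6 states
  (p*s)* → 8 states
  (p*s)*s → 10 states
  ((p*s)*s)* → 12 states
  q((p*s)*s)* → 14 states
  p|s|q((p*s)*s)* → 20 states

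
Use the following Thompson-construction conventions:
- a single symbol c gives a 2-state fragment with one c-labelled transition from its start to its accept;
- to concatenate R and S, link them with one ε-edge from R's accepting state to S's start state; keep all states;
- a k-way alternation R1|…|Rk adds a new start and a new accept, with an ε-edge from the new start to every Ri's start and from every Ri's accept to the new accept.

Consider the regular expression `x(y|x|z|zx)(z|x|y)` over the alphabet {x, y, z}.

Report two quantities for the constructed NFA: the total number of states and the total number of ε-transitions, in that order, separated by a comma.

22, 17

Building bottom-up:
Each of the 9 symbol leaves contributes 2 states and 0 ε-transitions.
  zx = 4 states, 1 ε-transition
  y|x|z|zx = 12 states, 9 ε-transitions
  z|x|y = 8 states, 6 ε-transitions
  x(y|x|z|zx)(z|x|y) = 22 states, 17 ε-transitions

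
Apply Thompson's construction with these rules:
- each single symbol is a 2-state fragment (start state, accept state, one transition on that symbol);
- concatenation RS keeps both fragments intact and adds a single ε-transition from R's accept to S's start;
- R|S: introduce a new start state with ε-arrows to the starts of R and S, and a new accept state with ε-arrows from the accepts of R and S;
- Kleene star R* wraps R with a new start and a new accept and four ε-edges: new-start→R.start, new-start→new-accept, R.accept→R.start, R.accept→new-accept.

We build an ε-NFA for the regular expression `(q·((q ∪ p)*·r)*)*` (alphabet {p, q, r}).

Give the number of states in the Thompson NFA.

16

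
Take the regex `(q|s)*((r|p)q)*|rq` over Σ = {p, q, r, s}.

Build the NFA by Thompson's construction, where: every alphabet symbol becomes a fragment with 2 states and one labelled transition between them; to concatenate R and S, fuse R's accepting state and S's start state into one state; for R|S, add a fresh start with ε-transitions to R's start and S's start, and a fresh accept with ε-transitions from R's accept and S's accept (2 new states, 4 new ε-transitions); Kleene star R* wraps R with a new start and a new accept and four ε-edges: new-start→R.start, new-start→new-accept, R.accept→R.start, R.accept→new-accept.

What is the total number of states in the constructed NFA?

21

Recursing over subexpressions:
Each of the 7 symbol leaves contributes a 2-state fragment.
  q|s : 6 states
  (q|s)* : 8 states
  r|p : 6 states
  (r|p)q : 7 states
  ((r|p)q)* : 9 states
  (q|s)*((r|p)q)* : 16 states
  rq : 3 states
  (q|s)*((r|p)q)*|rq : 21 states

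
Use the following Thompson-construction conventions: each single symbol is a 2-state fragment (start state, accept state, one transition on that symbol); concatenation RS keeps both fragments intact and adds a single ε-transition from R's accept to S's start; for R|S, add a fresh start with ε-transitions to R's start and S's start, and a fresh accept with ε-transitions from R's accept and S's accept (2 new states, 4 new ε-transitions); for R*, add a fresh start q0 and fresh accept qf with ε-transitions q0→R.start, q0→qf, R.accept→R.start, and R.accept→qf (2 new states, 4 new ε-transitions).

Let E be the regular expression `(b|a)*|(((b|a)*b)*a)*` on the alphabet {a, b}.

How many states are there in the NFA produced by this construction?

26

By structural recursion:
Each of the 6 symbol leaves contributes a 2-state fragment.
  b|a : 6 states
  (b|a)* : 8 states
  b|a : 6 states
  (b|a)* : 8 states
  (b|a)*b : 10 states
  ((b|a)*b)* : 12 states
  ((b|a)*b)*a : 14 states
  (((b|a)*b)*a)* : 16 states
  (b|a)*|(((b|a)*b)*a)* : 26 states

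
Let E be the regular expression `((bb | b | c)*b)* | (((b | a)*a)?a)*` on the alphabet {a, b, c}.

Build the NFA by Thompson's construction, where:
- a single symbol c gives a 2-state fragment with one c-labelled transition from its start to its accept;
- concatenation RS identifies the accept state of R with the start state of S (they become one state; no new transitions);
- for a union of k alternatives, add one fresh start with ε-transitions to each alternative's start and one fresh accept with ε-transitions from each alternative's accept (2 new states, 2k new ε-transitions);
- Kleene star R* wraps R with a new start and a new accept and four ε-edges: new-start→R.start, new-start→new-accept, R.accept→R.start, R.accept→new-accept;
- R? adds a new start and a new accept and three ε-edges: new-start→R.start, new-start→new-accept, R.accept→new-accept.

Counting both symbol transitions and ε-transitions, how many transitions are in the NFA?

By structural recursion:
Each of the 9 symbol leaves contributes 1 transition (1 symbol, 0 ε).
  bb = 2 transitions (2 symbol, 0 ε)
  bb | b | c = 10 transitions (4 symbol, 6 ε)
  (bb | b | c)* = 14 transitions (4 symbol, 10 ε)
  (bb | b | c)*b = 15 transitions (5 symbol, 10 ε)
  ((bb | b | c)*b)* = 19 transitions (5 symbol, 14 ε)
  b | a = 6 transitions (2 symbol, 4 ε)
  (b | a)* = 10 transitions (2 symbol, 8 ε)
  (b | a)*a = 11 transitions (3 symbol, 8 ε)
  ((b | a)*a)? = 14 transitions (3 symbol, 11 ε)
  ((b | a)*a)?a = 15 transitions (4 symbol, 11 ε)
  (((b | a)*a)?a)* = 19 transitions (4 symbol, 15 ε)
  ((bb | b | c)*b)* | (((b | a)*a)?a)* = 42 transitions (9 symbol, 33 ε)

42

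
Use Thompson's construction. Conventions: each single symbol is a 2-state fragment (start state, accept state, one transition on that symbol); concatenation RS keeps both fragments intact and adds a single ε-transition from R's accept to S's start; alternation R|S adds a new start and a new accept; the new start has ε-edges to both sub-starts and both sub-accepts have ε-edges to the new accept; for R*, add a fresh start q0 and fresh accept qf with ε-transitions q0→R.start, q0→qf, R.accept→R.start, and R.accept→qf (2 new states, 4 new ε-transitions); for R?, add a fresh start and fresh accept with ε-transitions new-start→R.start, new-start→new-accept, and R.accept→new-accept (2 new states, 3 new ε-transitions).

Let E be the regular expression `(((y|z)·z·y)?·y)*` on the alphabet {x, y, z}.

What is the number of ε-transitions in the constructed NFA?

Building bottom-up:
Each of the 5 symbol leaves contributes 0 ε-transitions.
  y|z : 4 ε-transitions
  (y|z)·z·y : 6 ε-transitions
  ((y|z)·z·y)? : 9 ε-transitions
  ((y|z)·z·y)?·y : 10 ε-transitions
  (((y|z)·z·y)?·y)* : 14 ε-transitions

14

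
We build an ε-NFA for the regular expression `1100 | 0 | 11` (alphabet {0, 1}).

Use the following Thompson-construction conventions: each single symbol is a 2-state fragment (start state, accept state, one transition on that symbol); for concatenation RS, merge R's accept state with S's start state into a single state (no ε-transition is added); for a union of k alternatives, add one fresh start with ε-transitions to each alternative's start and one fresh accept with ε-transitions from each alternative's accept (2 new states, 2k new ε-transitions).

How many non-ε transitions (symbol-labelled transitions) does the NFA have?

7

Per subexpression:
Each of the 7 symbol leaves contributes exactly 1 symbol transition.
  1100 : 4 symbol transitions
  11 : 2 symbol transitions
  1100 | 0 | 11 : 7 symbol transitions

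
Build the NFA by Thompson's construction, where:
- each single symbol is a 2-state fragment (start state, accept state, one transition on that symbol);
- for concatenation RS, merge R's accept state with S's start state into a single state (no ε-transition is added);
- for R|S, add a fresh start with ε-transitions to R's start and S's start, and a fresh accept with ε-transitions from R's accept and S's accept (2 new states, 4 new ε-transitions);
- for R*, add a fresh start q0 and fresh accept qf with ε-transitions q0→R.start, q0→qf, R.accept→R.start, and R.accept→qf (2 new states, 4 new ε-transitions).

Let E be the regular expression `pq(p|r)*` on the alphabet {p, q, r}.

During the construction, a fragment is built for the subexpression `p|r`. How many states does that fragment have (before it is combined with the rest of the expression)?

6

Fragment for `p|r`:
Each of the 2 symbol leaves contributes a 2-state fragment.
  p|r — 6 states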